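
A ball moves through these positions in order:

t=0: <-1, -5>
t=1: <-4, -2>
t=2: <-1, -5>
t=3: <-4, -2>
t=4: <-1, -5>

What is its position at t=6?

<-1, -5>

Consecutive displacements <-3, +3>, <+3, -3>, <-3, +3>, <+3, -3> scale by a factor of -1 each step.
step 5: <-1, -5> + <-3, +3> → <-4, -2>
step 6: <-4, -2> + <+3, -3> → <-1, -5>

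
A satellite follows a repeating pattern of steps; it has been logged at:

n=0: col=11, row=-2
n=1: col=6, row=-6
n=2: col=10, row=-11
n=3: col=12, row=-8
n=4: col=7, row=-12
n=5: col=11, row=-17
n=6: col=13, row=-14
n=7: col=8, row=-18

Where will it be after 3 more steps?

col=9, row=-24

Step-to-step displacements: (-5, -4), (+4, -5), (+2, +3), (-5, -4), (+4, -5), (+2, +3), (-5, -4) — a repeating cycle of length 3.
step 8: apply (+4, -5) → col=12, row=-23
step 9: apply (+2, +3) → col=14, row=-20
step 10: apply (-5, -4) → col=9, row=-24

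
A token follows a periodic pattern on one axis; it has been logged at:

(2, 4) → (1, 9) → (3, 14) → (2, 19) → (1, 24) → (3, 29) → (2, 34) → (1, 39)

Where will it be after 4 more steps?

(3, 59)

First: cycles through 2, 1, 3 every 3 steps. Step 11 lands at position 2 of the cycle → 3.
Second: linear, +5 per step → 59 at step 11.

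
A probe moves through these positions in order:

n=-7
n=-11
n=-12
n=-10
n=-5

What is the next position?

Successive displacements: -4, -1, +2, +5 — each changes by +3.
step 5: -5 + 8 → n=3

n=3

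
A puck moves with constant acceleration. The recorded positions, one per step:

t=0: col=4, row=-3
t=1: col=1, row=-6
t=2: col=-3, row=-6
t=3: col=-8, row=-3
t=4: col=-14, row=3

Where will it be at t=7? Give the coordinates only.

Successive displacements: (-3,-3), (-4,+0), (-5,+3), (-6,+6) — each changes by (-1,+3).
step 5: col=-14, row=3 + (-7,+9) → col=-21, row=12
step 6: col=-21, row=12 + (-8,+12) → col=-29, row=24
step 7: col=-29, row=24 + (-9,+15) → col=-38, row=39

col=-38, row=39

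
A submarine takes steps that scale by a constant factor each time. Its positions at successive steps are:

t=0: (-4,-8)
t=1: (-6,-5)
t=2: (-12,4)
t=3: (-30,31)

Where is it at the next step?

Step-to-step displacements: (-2,+3), (-6,+9), (-18,+27); each is 3× the previous.
step 4: (-30,31) + (-54,+81) → (-84,112)

(-84,112)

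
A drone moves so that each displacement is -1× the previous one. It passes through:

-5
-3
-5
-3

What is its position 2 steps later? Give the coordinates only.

Consecutive displacements +2, -2, +2 scale by a factor of -1 each step.
step 4: -3 − 2 → -5
step 5: -5 + 2 → -3

-3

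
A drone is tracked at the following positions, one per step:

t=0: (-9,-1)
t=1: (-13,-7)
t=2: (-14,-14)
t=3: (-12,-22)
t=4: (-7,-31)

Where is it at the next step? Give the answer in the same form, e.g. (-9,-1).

Taking differences between consecutive positions: (-4,-6), (-1,-7), (+2,-8), (+5,-9). These grow by (+3,-1) each step.
step 5: (-7,-31) + (+8,-10) → (1,-41)

(1,-41)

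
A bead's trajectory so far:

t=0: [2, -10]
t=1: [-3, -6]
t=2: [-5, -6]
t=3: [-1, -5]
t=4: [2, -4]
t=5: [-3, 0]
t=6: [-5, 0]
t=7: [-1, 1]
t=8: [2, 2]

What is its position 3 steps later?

Differencing gives [-5, +4], [-2, +0], [+4, +1], [+3, +1], [-5, +4], [-2, +0], [+4, +1], [+3, +1]. This is the pattern [-5, +4], [-2, +0], [+4, +1], [+3, +1] repeated.
step 9: apply [-5, +4] → [-3, 6]
step 10: apply [-2, +0] → [-5, 6]
step 11: apply [+4, +1] → [-1, 7]

[-1, 7]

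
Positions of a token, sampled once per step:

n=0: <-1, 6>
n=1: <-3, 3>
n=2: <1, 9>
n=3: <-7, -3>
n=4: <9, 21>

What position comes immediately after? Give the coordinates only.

<-23, -27>

The jumps are <-2, -3>, <+4, +6>, <-8, -12>, <+16, +24> — a geometric progression with ratio -2.
step 5: <9, 21> + <-32, -48> → <-23, -27>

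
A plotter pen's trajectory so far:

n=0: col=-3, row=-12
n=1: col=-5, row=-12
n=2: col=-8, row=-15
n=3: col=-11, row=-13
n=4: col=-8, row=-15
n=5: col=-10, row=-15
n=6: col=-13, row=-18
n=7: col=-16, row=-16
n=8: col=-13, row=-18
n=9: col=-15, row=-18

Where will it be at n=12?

col=-18, row=-21

Differencing gives (-2,+0), (-3,-3), (-3,+2), (+3,-2), (-2,+0), (-3,-3), (-3,+2), (+3,-2), (-2,+0). This is the pattern (-2,+0), (-3,-3), (-3,+2), (+3,-2) repeated.
step 10: apply (-3,-3) → col=-18, row=-21
step 11: apply (-3,+2) → col=-21, row=-19
step 12: apply (+3,-2) → col=-18, row=-21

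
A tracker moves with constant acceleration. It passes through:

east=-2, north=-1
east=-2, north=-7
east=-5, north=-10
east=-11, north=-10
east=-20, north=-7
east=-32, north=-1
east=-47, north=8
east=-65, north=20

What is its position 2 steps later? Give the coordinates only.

First differences are (+0, -6), (-3, -3), (-6, +0), (-9, +3), (-12, +6), (-15, +9), (-18, +12); their common second difference is (-3, +3) (constant acceleration).
step 8: east=-65, north=20 + (-21, +15) → east=-86, north=35
step 9: east=-86, north=35 + (-24, +18) → east=-110, north=53

east=-110, north=53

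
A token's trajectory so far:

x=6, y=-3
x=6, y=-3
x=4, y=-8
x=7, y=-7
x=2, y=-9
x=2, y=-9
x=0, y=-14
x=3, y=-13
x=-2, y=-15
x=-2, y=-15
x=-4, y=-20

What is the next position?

x=-1, y=-19

The moves between consecutive positions are (+0,+0), (-2,-5), (+3,+1), (-5,-2), (+0,+0), (-2,-5), (+3,+1), (-5,-2), (+0,+0), (-2,-5); they repeat the 4-cycle [(+0,+0), (-2,-5), (+3,+1), (-5,-2)].
step 11: apply (+3,+1) → x=-1, y=-19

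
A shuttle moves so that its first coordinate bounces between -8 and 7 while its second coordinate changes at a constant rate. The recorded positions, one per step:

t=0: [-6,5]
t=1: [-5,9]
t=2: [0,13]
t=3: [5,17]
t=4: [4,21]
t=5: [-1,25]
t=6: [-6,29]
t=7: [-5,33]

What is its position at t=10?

[4,45]

The first coordinate reflects between -8 and 7, moving 5 per step.
  step 8: -5 → 0
  step 9: 0 → 5
  step 10: 5 → 4
The second coordinate changes by +4 each step: at step 10 it is 45.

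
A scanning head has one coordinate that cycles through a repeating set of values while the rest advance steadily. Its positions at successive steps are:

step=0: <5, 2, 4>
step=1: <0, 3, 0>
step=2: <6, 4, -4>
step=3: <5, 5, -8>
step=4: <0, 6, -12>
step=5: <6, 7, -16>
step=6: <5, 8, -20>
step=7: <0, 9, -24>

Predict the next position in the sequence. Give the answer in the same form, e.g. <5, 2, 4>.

First: cycles through 5, 0, 6 every 3 steps. Step 8 lands at position 2 of the cycle → 6.
Second: linear, +1 per step → 10 at step 8.
Third: linear, -4 per step → -28 at step 8.

<6, 10, -28>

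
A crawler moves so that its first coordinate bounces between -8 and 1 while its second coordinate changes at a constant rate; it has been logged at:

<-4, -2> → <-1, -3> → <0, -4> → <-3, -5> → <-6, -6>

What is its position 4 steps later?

The first coordinate reflects between -8 and 1, moving 3 per step.
  step 5: -6 → -7
  step 6: -7 → -4
  step 7: -4 → -1
  step 8: -1 → 0
The second coordinate changes by -1 each step: at step 8 it is -10.

<0, -10>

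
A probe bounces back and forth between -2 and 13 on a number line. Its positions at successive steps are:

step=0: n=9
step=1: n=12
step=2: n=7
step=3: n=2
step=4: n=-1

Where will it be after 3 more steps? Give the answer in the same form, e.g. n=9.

n=12

The value travels 5 per step and bounces off the walls at -2 and 13.
  step 5: -1 → 4
  step 6: 4 → 9
  step 7: 9 → 12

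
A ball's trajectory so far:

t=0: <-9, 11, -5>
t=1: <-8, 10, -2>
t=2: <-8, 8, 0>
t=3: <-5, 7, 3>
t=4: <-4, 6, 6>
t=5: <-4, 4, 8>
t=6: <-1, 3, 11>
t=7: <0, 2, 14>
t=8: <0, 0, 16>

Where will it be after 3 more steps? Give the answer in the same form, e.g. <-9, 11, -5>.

The moves between consecutive positions are <+1, -1, +3>, <+0, -2, +2>, <+3, -1, +3>, <+1, -1, +3>, <+0, -2, +2>, <+3, -1, +3>, <+1, -1, +3>, <+0, -2, +2>; they repeat the 3-cycle [<+1, -1, +3>, <+0, -2, +2>, <+3, -1, +3>].
step 9: apply <+3, -1, +3> → <3, -1, 19>
step 10: apply <+1, -1, +3> → <4, -2, 22>
step 11: apply <+0, -2, +2> → <4, -4, 24>

<4, -4, 24>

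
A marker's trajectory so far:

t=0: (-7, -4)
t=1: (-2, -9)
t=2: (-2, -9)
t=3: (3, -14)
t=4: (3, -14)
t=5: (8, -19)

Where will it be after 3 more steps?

(13, -24)

Step-to-step displacements: (+5, -5), (+0, +0), (+5, -5), (+0, +0), (+5, -5) — a repeating cycle of length 2.
step 6: apply (+0, +0) → (8, -19)
step 7: apply (+5, -5) → (13, -24)
step 8: apply (+0, +0) → (13, -24)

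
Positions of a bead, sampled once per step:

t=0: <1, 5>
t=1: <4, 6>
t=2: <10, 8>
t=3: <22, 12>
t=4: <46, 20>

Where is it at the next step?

Step-to-step displacements: <+3, +1>, <+6, +2>, <+12, +4>, <+24, +8>; each is 2× the previous.
step 5: <46, 20> + <+48, +16> → <94, 36>

<94, 36>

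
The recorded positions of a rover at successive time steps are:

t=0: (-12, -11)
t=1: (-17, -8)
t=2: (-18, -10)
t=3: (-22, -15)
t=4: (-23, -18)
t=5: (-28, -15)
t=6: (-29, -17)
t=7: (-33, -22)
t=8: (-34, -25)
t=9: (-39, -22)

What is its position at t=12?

(-45, -32)

Differencing gives (-5, +3), (-1, -2), (-4, -5), (-1, -3), (-5, +3), (-1, -2), (-4, -5), (-1, -3), (-5, +3). This is the pattern (-5, +3), (-1, -2), (-4, -5), (-1, -3) repeated.
step 10: apply (-1, -2) → (-40, -24)
step 11: apply (-4, -5) → (-44, -29)
step 12: apply (-1, -3) → (-45, -32)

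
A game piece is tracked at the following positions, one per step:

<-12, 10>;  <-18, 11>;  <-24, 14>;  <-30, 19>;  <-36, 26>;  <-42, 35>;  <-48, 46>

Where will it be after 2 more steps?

<-60, 74>

Taking differences between consecutive positions: <-6, +1>, <-6, +3>, <-6, +5>, <-6, +7>, <-6, +9>, <-6, +11>. These grow by <+0, +2> each step.
step 7: <-48, 46> + <-6, +13> → <-54, 59>
step 8: <-54, 59> + <-6, +15> → <-60, 74>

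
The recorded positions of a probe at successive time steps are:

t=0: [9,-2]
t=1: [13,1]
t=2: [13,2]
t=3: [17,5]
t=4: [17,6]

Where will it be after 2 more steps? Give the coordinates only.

Step-to-step displacements: [+4,+3], [+0,+1], [+4,+3], [+0,+1] — a repeating cycle of length 2.
step 5: apply [+4,+3] → [21,9]
step 6: apply [+0,+1] → [21,10]

[21,10]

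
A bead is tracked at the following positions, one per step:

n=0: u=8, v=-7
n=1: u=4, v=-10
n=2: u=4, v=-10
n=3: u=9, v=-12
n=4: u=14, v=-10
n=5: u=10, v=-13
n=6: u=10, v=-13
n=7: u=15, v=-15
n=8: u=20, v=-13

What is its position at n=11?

The moves between consecutive positions are (-4, -3), (+0, +0), (+5, -2), (+5, +2), (-4, -3), (+0, +0), (+5, -2), (+5, +2); they repeat the 4-cycle [(-4, -3), (+0, +0), (+5, -2), (+5, +2)].
step 9: apply (-4, -3) → u=16, v=-16
step 10: apply (+0, +0) → u=16, v=-16
step 11: apply (+5, -2) → u=21, v=-18

u=21, v=-18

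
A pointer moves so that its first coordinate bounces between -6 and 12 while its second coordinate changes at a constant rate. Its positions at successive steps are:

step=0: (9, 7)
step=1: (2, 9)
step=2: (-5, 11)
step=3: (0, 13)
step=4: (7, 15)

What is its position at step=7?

(-4, 21)

The first coordinate travels 7 per step and bounces off the walls at -6 and 12.
  step 5: 7 → 10
  step 6: 10 → 3
  step 7: 3 → -4
The second coordinate changes by +2 each step: at step 7 it is 21.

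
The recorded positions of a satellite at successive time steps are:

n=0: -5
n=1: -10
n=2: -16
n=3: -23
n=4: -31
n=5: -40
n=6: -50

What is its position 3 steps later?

-86

Successive displacements: -5, -6, -7, -8, -9, -10 — each changes by -1.
step 7: -50 − 11 → -61
step 8: -61 − 12 → -73
step 9: -73 − 13 → -86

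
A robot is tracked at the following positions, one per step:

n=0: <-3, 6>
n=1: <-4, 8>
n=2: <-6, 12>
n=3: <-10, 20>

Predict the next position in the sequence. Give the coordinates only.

<-18, 36>

The jumps are <-1, +2>, <-2, +4>, <-4, +8> — a geometric progression with ratio 2.
step 4: <-10, 20> + <-8, +16> → <-18, 36>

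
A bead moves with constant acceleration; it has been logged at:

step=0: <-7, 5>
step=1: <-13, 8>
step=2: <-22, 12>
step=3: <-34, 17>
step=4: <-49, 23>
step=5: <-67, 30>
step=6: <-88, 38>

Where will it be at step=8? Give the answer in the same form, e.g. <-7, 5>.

<-139, 57>

Taking differences between consecutive positions: <-6, +3>, <-9, +4>, <-12, +5>, <-15, +6>, <-18, +7>, <-21, +8>. These grow by <-3, +1> each step.
step 7: <-88, 38> + <-24, +9> → <-112, 47>
step 8: <-112, 47> + <-27, +10> → <-139, 57>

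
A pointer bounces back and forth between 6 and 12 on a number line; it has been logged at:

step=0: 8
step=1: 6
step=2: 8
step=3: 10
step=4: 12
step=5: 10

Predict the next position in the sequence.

The value reflects between 6 and 12, moving 2 per step.
  step 6: 10 → 8

8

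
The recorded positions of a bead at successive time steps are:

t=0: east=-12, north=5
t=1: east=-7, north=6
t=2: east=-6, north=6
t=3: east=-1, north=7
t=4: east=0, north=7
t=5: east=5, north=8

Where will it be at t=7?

Step-to-step displacements: (+5, +1), (+1, +0), (+5, +1), (+1, +0), (+5, +1) — a repeating cycle of length 2.
step 6: apply (+1, +0) → east=6, north=8
step 7: apply (+5, +1) → east=11, north=9

east=11, north=9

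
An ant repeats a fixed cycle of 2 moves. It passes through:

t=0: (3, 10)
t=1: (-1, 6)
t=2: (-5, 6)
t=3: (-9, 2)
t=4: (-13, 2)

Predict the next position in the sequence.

(-17, -2)

Step-to-step displacements: (-4, -4), (-4, +0), (-4, -4), (-4, +0) — a repeating cycle of length 2.
step 5: apply (-4, -4) → (-17, -2)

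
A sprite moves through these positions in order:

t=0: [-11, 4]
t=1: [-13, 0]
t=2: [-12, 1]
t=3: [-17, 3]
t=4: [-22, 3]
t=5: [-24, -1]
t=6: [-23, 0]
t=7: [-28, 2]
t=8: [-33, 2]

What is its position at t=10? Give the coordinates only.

The moves between consecutive positions are [-2, -4], [+1, +1], [-5, +2], [-5, +0], [-2, -4], [+1, +1], [-5, +2], [-5, +0]; they repeat the 4-cycle [[-2, -4], [+1, +1], [-5, +2], [-5, +0]].
step 9: apply [-2, -4] → [-35, -2]
step 10: apply [+1, +1] → [-34, -1]

[-34, -1]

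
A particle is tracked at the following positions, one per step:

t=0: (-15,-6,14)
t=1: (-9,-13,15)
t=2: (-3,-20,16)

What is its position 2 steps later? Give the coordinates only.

Constant displacement of (+6,-7,+1) per step.
step 3: (-3,-20,16) + (+6,-7,+1) → (3,-27,17)
step 4: (3,-27,17) + (+6,-7,+1) → (9,-34,18)

(9,-34,18)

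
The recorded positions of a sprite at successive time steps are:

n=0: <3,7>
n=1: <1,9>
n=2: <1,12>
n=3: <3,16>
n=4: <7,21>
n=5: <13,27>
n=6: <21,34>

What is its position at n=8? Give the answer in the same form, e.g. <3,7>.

<43,51>

First differences are <-2,+2>, <+0,+3>, <+2,+4>, <+4,+5>, <+6,+6>, <+8,+7>; their common second difference is <+2,+1> (constant acceleration).
step 7: <21,34> + <+10,+8> → <31,42>
step 8: <31,42> + <+12,+9> → <43,51>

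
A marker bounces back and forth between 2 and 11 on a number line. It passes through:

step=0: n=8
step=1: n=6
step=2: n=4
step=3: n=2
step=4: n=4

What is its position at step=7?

n=10

The value reflects between 2 and 11, moving 2 per step.
  step 5: 4 → 6
  step 6: 6 → 8
  step 7: 8 → 10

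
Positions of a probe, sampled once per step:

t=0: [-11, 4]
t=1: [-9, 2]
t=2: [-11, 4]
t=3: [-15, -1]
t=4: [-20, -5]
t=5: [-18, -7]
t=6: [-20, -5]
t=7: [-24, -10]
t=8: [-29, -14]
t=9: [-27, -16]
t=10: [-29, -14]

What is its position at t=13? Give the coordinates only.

Step-to-step displacements: [+2, -2], [-2, +2], [-4, -5], [-5, -4], [+2, -2], [-2, +2], [-4, -5], [-5, -4], [+2, -2], [-2, +2] — a repeating cycle of length 4.
step 11: apply [-4, -5] → [-33, -19]
step 12: apply [-5, -4] → [-38, -23]
step 13: apply [+2, -2] → [-36, -25]

[-36, -25]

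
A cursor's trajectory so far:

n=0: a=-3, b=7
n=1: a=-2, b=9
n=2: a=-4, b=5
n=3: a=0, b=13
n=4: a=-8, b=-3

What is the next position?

Step-to-step displacements: (+1, +2), (-2, -4), (+4, +8), (-8, -16); each is -2× the previous.
step 5: a=-8, b=-3 + (+16, +32) → a=8, b=29

a=8, b=29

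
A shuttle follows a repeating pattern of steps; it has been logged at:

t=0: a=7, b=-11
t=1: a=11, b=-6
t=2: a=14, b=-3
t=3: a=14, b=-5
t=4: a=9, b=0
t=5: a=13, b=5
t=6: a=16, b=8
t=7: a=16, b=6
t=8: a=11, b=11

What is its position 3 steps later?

Step-to-step displacements: (+4, +5), (+3, +3), (+0, -2), (-5, +5), (+4, +5), (+3, +3), (+0, -2), (-5, +5) — a repeating cycle of length 4.
step 9: apply (+4, +5) → a=15, b=16
step 10: apply (+3, +3) → a=18, b=19
step 11: apply (+0, -2) → a=18, b=17

a=18, b=17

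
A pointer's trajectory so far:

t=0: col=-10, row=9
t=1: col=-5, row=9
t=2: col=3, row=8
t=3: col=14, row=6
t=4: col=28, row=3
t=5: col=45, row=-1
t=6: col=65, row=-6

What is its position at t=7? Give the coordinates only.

First differences are (+5, +0), (+8, -1), (+11, -2), (+14, -3), (+17, -4), (+20, -5); their common second difference is (+3, -1) (constant acceleration).
step 7: col=65, row=-6 + (+23, -6) → col=88, row=-12

col=88, row=-12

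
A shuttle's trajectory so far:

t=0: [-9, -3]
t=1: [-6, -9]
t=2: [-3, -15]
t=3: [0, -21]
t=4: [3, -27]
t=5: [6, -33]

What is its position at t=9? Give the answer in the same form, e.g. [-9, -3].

The position changes by [+3, -6] every step.
step 6: [6, -33] + [+3, -6] → [9, -39]
step 7: [9, -39] + [+3, -6] → [12, -45]
step 8: [12, -45] + [+3, -6] → [15, -51]
step 9: [15, -51] + [+3, -6] → [18, -57]

[18, -57]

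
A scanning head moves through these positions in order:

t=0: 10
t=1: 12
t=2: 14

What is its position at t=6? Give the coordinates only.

22

The position changes by +2 every step.
step 3: 14 + 2 → 16
step 4: 16 + 2 → 18
step 5: 18 + 2 → 20
step 6: 20 + 2 → 22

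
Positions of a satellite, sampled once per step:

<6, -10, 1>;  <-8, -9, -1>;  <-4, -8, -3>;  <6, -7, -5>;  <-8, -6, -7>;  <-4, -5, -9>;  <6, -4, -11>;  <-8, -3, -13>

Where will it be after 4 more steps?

<-4, 1, -21>

The first coordinate repeats the cycle [6, -8, -4] with period 3; step 11 mod 3 = 2, giving -4.
The second coordinate changes by +1 each step, so at step 11 it is -10 + 11·(1) = 1.
The third coordinate changes by -2 each step, so at step 11 it is 1 + 11·(-2) = -21.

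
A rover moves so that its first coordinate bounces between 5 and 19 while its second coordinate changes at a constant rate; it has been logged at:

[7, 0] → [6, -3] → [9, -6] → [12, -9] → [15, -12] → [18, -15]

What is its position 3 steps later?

The first coordinate travels 3 per step and bounces off the walls at 5 and 19.
  step 6: 18 → 17
  step 7: 17 → 14
  step 8: 14 → 11
The second coordinate changes by -3 each step: at step 8 it is -24.

[11, -24]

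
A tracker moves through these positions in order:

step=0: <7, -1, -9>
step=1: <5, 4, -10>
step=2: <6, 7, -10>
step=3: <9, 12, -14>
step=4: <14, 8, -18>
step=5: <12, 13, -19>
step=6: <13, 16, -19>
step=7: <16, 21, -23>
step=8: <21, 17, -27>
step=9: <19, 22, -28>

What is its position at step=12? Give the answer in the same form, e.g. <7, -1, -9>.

Step-to-step displacements: <-2, +5, -1>, <+1, +3, +0>, <+3, +5, -4>, <+5, -4, -4>, <-2, +5, -1>, <+1, +3, +0>, <+3, +5, -4>, <+5, -4, -4>, <-2, +5, -1> — a repeating cycle of length 4.
step 10: apply <+1, +3, +0> → <20, 25, -28>
step 11: apply <+3, +5, -4> → <23, 30, -32>
step 12: apply <+5, -4, -4> → <28, 26, -36>

<28, 26, -36>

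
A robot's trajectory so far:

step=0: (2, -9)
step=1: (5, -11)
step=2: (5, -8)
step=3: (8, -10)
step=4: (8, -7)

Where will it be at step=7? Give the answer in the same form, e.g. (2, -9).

The moves between consecutive positions are (+3, -2), (+0, +3), (+3, -2), (+0, +3); they repeat the 2-cycle [(+3, -2), (+0, +3)].
step 5: apply (+3, -2) → (11, -9)
step 6: apply (+0, +3) → (11, -6)
step 7: apply (+3, -2) → (14, -8)

(14, -8)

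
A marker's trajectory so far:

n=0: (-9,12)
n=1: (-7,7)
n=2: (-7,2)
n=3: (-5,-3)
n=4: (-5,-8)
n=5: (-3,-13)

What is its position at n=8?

The moves between consecutive positions are (+2,-5), (+0,-5), (+2,-5), (+0,-5), (+2,-5); they repeat the 2-cycle [(+2,-5), (+0,-5)].
step 6: apply (+0,-5) → (-3,-18)
step 7: apply (+2,-5) → (-1,-23)
step 8: apply (+0,-5) → (-1,-28)

(-1,-28)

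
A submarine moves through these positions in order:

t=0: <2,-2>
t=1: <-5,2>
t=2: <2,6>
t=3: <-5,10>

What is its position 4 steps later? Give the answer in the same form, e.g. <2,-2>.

<-5,26>

First: cycles through 2, -5 every 2 steps. Step 7 lands at position 1 of the cycle → -5.
Second: linear, +4 per step → 26 at step 7.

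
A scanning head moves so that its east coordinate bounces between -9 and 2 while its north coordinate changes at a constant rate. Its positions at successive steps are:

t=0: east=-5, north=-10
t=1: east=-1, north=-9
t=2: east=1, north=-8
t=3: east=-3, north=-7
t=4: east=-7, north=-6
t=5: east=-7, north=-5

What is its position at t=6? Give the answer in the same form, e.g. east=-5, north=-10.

east=-3, north=-4

The east coordinate reflects between -9 and 2, moving 4 per step.
  step 6: -7 → -3
The north coordinate changes by +1 each step: at step 6 it is -4.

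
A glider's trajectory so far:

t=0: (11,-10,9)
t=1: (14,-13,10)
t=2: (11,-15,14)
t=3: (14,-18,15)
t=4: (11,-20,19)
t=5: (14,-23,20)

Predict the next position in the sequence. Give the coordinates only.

The moves between consecutive positions are (+3,-3,+1), (-3,-2,+4), (+3,-3,+1), (-3,-2,+4), (+3,-3,+1); they repeat the 2-cycle [(+3,-3,+1), (-3,-2,+4)].
step 6: apply (-3,-2,+4) → (11,-25,24)

(11,-25,24)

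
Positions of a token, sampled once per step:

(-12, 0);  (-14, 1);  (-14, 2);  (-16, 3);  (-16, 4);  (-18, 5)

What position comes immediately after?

Step-to-step displacements: (-2, +1), (+0, +1), (-2, +1), (+0, +1), (-2, +1) — a repeating cycle of length 2.
step 6: apply (+0, +1) → (-18, 6)

(-18, 6)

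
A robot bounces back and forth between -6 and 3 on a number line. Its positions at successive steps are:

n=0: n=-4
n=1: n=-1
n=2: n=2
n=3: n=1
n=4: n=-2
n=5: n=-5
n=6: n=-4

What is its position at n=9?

The value travels 3 per step and bounces off the walls at -6 and 3.
  step 7: -4 → -1
  step 8: -1 → 2
  step 9: 2 → 1

n=1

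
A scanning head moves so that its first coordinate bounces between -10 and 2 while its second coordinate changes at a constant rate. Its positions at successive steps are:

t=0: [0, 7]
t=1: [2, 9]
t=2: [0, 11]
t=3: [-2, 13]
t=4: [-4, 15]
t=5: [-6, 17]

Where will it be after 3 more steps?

[-8, 23]

The first coordinate reflects between -10 and 2, moving 2 per step.
  step 6: -6 → -8
  step 7: -8 → -10
  step 8: -10 → -8
The second coordinate changes by +2 each step: at step 8 it is 23.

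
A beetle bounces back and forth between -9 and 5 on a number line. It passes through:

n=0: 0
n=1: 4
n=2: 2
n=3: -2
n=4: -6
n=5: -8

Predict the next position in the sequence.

-4

The value travels 4 per step and bounces off the walls at -9 and 5.
  step 6: -8 → -4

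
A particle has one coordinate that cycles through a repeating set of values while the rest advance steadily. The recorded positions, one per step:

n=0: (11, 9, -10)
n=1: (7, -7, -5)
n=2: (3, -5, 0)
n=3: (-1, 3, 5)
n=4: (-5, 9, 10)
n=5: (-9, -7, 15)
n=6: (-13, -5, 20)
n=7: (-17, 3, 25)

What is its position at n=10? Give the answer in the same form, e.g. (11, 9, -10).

(-29, -5, 40)

The first coordinate changes by -4 each step, so at step 10 it is 11 + 10·(-4) = -29.
The second coordinate repeats the cycle [9, -7, -5, 3] with period 4; step 10 mod 4 = 2, giving -5.
The third coordinate changes by +5 each step, so at step 10 it is -10 + 10·(5) = 40.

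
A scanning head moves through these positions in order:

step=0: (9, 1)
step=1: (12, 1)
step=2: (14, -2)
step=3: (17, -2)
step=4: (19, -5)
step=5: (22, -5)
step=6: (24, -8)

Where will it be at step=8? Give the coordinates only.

Differencing gives (+3, +0), (+2, -3), (+3, +0), (+2, -3), (+3, +0), (+2, -3). This is the pattern (+3, +0), (+2, -3) repeated.
step 7: apply (+3, +0) → (27, -8)
step 8: apply (+2, -3) → (29, -11)

(29, -11)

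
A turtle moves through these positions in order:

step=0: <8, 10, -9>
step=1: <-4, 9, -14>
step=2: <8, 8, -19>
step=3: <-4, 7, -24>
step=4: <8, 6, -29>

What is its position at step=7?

The first coordinate repeats the cycle [8, -4] with period 2; step 7 mod 2 = 1, giving -4.
The second coordinate changes by -1 each step, so at step 7 it is 10 + 7·(-1) = 3.
The third coordinate changes by -5 each step, so at step 7 it is -9 + 7·(-5) = -44.

<-4, 3, -44>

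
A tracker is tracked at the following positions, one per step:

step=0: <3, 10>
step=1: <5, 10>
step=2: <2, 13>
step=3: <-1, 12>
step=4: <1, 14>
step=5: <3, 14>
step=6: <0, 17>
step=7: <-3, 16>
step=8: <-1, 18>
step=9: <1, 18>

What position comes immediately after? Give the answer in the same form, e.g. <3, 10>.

The moves between consecutive positions are <+2, +0>, <-3, +3>, <-3, -1>, <+2, +2>, <+2, +0>, <-3, +3>, <-3, -1>, <+2, +2>, <+2, +0>; they repeat the 4-cycle [<+2, +0>, <-3, +3>, <-3, -1>, <+2, +2>].
step 10: apply <-3, +3> → <-2, 21>

<-2, 21>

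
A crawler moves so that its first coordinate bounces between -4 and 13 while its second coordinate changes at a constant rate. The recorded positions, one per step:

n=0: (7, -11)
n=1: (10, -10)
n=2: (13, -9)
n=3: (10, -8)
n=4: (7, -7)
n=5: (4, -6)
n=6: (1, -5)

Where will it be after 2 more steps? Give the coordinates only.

The first coordinate reflects between -4 and 13, moving 3 per step.
  step 7: 1 → -2
  step 8: -2 → -3
The second coordinate changes by +1 each step: at step 8 it is -3.

(-3, -3)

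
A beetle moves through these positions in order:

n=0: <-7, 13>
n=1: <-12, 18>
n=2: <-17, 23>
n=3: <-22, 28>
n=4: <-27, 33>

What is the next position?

Each step adds <-5, +5> to the position.
step 5: <-27, 33> + <-5, +5> → <-32, 38>

<-32, 38>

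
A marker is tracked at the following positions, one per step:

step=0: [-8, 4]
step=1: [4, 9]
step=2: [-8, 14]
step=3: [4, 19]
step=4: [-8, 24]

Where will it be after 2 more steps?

The first coordinate repeats the cycle [-8, 4] with period 2; step 6 mod 2 = 0, giving -8.
The second coordinate changes by +5 each step, so at step 6 it is 4 + 6·(5) = 34.

[-8, 34]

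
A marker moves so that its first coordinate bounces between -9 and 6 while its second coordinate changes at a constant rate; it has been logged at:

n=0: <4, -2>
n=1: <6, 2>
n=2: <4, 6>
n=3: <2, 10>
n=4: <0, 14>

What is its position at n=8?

The first coordinate travels 2 per step and bounces off the walls at -9 and 6.
  step 5: 0 → -2
  step 6: -2 → -4
  step 7: -4 → -6
  step 8: -6 → -8
The second coordinate changes by +4 each step: at step 8 it is 30.

<-8, 30>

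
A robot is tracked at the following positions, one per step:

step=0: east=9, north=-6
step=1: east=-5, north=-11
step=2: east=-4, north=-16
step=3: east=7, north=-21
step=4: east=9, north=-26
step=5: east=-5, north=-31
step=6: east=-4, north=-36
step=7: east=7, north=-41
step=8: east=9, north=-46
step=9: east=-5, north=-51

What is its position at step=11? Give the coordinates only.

east=7, north=-61

The east coordinate repeats the cycle [9, -5, -4, 7] with period 4; step 11 mod 4 = 3, giving 7.
The north coordinate changes by -5 each step, so at step 11 it is -6 + 11·(-5) = -61.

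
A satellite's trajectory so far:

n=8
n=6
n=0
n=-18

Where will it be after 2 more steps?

Step-to-step displacements: -2, -6, -18; each is 3× the previous.
step 4: -18 − 54 → n=-72
step 5: -72 − 162 → n=-234

n=-234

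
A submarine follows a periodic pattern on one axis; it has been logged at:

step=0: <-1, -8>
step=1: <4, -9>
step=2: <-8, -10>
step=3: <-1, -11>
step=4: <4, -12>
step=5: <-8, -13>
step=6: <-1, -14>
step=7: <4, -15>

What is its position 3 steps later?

The first coordinate repeats the cycle [-1, 4, -8] with period 3; step 10 mod 3 = 1, giving 4.
The second coordinate changes by -1 each step, so at step 10 it is -8 + 10·(-1) = -18.

<4, -18>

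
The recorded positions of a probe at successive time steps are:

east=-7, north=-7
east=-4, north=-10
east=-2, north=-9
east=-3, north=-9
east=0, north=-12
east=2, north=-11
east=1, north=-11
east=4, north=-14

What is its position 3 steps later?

The moves between consecutive positions are (+3, -3), (+2, +1), (-1, +0), (+3, -3), (+2, +1), (-1, +0), (+3, -3); they repeat the 3-cycle [(+3, -3), (+2, +1), (-1, +0)].
step 8: apply (+2, +1) → east=6, north=-13
step 9: apply (-1, +0) → east=5, north=-13
step 10: apply (+3, -3) → east=8, north=-16

east=8, north=-16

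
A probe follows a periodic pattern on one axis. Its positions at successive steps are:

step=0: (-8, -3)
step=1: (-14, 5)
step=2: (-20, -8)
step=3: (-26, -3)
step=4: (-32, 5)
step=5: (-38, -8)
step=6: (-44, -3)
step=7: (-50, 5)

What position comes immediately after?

The first coordinate changes by -6 each step, so at step 8 it is -8 + 8·(-6) = -56.
The second coordinate repeats the cycle [-3, 5, -8] with period 3; step 8 mod 3 = 2, giving -8.

(-56, -8)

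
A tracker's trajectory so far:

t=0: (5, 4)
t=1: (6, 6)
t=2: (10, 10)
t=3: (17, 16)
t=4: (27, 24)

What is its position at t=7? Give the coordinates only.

Taking differences between consecutive positions: (+1, +2), (+4, +4), (+7, +6), (+10, +8). These grow by (+3, +2) each step.
step 5: (27, 24) + (+13, +10) → (40, 34)
step 6: (40, 34) + (+16, +12) → (56, 46)
step 7: (56, 46) + (+19, +14) → (75, 60)

(75, 60)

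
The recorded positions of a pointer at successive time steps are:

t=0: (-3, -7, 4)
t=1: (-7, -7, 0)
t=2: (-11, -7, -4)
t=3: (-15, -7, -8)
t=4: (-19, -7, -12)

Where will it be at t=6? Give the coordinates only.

Each step adds (-4, +0, -4) to the position.
step 5: (-19, -7, -12) + (-4, +0, -4) → (-23, -7, -16)
step 6: (-23, -7, -16) + (-4, +0, -4) → (-27, -7, -20)

(-27, -7, -20)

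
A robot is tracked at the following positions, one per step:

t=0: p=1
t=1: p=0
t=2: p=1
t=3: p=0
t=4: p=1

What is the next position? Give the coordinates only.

p=0

The jumps are -1, +1, -1, +1 — a geometric progression with ratio -1.
step 5: 1 − 1 → p=0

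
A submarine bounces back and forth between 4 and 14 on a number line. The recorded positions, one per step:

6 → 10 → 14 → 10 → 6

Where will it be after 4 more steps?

The value travels 4 per step and bounces off the walls at 4 and 14.
  step 5: 6 → 6
  step 6: 6 → 10
  step 7: 10 → 14
  step 8: 14 → 10

10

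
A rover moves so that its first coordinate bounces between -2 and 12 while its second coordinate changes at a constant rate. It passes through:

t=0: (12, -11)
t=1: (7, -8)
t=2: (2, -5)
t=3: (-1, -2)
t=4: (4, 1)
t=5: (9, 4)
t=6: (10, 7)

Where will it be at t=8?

The first coordinate travels 5 per step and bounces off the walls at -2 and 12.
  step 7: 10 → 5
  step 8: 5 → 0
The second coordinate changes by +3 each step: at step 8 it is 13.

(0, 13)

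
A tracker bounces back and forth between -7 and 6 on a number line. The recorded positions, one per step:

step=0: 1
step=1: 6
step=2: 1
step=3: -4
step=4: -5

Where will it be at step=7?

2

The value travels 5 per step and bounces off the walls at -7 and 6.
  step 5: -5 → 0
  step 6: 0 → 5
  step 7: 5 → 2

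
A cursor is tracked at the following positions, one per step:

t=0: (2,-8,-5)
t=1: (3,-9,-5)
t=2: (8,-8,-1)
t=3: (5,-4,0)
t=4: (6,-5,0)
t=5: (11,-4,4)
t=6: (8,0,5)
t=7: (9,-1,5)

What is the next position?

(14,0,9)

Step-to-step displacements: (+1,-1,+0), (+5,+1,+4), (-3,+4,+1), (+1,-1,+0), (+5,+1,+4), (-3,+4,+1), (+1,-1,+0) — a repeating cycle of length 3.
step 8: apply (+5,+1,+4) → (14,0,9)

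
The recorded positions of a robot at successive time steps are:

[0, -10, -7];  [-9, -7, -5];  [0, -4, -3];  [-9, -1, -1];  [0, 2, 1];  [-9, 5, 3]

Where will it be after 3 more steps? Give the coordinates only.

[0, 14, 9]

First: cycles through 0, -9 every 2 steps. Step 8 lands at position 0 of the cycle → 0.
Second: linear, +3 per step → 14 at step 8.
Third: linear, +2 per step → 9 at step 8.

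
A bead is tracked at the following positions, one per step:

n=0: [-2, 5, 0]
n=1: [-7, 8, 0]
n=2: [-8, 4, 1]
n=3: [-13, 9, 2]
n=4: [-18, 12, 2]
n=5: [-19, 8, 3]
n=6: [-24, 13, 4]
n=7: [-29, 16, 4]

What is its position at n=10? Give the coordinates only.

[-40, 20, 6]

Differencing gives [-5, +3, +0], [-1, -4, +1], [-5, +5, +1], [-5, +3, +0], [-1, -4, +1], [-5, +5, +1], [-5, +3, +0]. This is the pattern [-5, +3, +0], [-1, -4, +1], [-5, +5, +1] repeated.
step 8: apply [-1, -4, +1] → [-30, 12, 5]
step 9: apply [-5, +5, +1] → [-35, 17, 6]
step 10: apply [-5, +3, +0] → [-40, 20, 6]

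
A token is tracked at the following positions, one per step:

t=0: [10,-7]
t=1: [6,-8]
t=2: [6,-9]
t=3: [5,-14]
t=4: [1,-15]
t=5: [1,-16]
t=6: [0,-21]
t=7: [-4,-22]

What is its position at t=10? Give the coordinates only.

[-9,-29]

Step-to-step displacements: [-4,-1], [+0,-1], [-1,-5], [-4,-1], [+0,-1], [-1,-5], [-4,-1] — a repeating cycle of length 3.
step 8: apply [+0,-1] → [-4,-23]
step 9: apply [-1,-5] → [-5,-28]
step 10: apply [-4,-1] → [-9,-29]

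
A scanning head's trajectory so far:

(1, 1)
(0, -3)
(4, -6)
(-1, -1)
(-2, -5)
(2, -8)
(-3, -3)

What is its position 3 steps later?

The moves between consecutive positions are (-1, -4), (+4, -3), (-5, +5), (-1, -4), (+4, -3), (-5, +5); they repeat the 3-cycle [(-1, -4), (+4, -3), (-5, +5)].
step 7: apply (-1, -4) → (-4, -7)
step 8: apply (+4, -3) → (0, -10)
step 9: apply (-5, +5) → (-5, -5)

(-5, -5)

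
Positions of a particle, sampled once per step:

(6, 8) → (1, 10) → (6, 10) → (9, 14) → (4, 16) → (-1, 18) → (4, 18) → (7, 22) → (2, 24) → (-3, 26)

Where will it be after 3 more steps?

(0, 32)

The moves between consecutive positions are (-5, +2), (+5, +0), (+3, +4), (-5, +2), (-5, +2), (+5, +0), (+3, +4), (-5, +2), (-5, +2); they repeat the 4-cycle [(-5, +2), (+5, +0), (+3, +4), (-5, +2)].
step 10: apply (+5, +0) → (2, 26)
step 11: apply (+3, +4) → (5, 30)
step 12: apply (-5, +2) → (0, 32)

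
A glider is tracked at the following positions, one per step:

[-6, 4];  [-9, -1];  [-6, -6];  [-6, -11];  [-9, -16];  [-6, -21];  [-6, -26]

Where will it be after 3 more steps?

The first coordinate repeats the cycle [-6, -9, -6] with period 3; step 9 mod 3 = 0, giving -6.
The second coordinate changes by -5 each step, so at step 9 it is 4 + 9·(-5) = -41.

[-6, -41]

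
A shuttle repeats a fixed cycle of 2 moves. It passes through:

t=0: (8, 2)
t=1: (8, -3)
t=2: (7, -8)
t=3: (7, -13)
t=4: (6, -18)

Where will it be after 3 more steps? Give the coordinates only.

The moves between consecutive positions are (+0, -5), (-1, -5), (+0, -5), (-1, -5); they repeat the 2-cycle [(+0, -5), (-1, -5)].
step 5: apply (+0, -5) → (6, -23)
step 6: apply (-1, -5) → (5, -28)
step 7: apply (+0, -5) → (5, -33)

(5, -33)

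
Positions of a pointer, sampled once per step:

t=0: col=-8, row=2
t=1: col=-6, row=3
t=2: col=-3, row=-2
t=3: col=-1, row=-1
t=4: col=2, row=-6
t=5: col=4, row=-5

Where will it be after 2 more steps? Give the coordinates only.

Differencing gives (+2, +1), (+3, -5), (+2, +1), (+3, -5), (+2, +1). This is the pattern (+2, +1), (+3, -5) repeated.
step 6: apply (+3, -5) → col=7, row=-10
step 7: apply (+2, +1) → col=9, row=-9

col=9, row=-9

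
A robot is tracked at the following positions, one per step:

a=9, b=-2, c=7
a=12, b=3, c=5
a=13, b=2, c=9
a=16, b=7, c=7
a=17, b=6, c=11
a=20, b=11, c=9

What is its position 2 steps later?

Step-to-step displacements: (+3, +5, -2), (+1, -1, +4), (+3, +5, -2), (+1, -1, +4), (+3, +5, -2) — a repeating cycle of length 2.
step 6: apply (+1, -1, +4) → a=21, b=10, c=13
step 7: apply (+3, +5, -2) → a=24, b=15, c=11

a=24, b=15, c=11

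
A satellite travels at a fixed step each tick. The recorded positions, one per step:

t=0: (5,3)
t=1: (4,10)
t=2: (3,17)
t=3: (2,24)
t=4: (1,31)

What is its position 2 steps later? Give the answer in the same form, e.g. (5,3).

(-1,45)

The position changes by (-1,+7) every step.
step 5: (1,31) + (-1,+7) → (0,38)
step 6: (0,38) + (-1,+7) → (-1,45)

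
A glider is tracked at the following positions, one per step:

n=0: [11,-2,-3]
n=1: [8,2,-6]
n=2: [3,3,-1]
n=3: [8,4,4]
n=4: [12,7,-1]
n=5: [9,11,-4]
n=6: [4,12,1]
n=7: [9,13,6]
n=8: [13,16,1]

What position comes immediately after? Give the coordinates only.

The moves between consecutive positions are [-3,+4,-3], [-5,+1,+5], [+5,+1,+5], [+4,+3,-5], [-3,+4,-3], [-5,+1,+5], [+5,+1,+5], [+4,+3,-5]; they repeat the 4-cycle [[-3,+4,-3], [-5,+1,+5], [+5,+1,+5], [+4,+3,-5]].
step 9: apply [-3,+4,-3] → [10,20,-2]

[10,20,-2]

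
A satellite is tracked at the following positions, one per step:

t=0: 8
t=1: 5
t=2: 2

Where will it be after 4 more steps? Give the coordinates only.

The position changes by -3 every step.
step 3: 2 − 3 → -1
step 4: -1 − 3 → -4
step 5: -4 − 3 → -7
step 6: -7 − 3 → -10

-10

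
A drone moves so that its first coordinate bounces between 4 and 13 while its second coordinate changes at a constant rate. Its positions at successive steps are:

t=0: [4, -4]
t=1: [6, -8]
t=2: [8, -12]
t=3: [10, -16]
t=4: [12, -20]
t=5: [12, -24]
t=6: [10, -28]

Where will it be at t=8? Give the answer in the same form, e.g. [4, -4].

[6, -36]

The first coordinate travels 2 per step and bounces off the walls at 4 and 13.
  step 7: 10 → 8
  step 8: 8 → 6
The second coordinate changes by -4 each step: at step 8 it is -36.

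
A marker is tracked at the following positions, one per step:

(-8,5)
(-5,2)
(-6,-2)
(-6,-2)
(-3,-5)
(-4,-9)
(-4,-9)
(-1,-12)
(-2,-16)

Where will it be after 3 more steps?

Step-to-step displacements: (+3,-3), (-1,-4), (+0,+0), (+3,-3), (-1,-4), (+0,+0), (+3,-3), (-1,-4) — a repeating cycle of length 3.
step 9: apply (+0,+0) → (-2,-16)
step 10: apply (+3,-3) → (1,-19)
step 11: apply (-1,-4) → (0,-23)

(0,-23)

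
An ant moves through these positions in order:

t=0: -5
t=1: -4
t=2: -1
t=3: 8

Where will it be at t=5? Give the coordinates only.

Consecutive displacements +1, +3, +9 scale by a factor of 3 each step.
step 4: 8 + 27 → 35
step 5: 35 + 81 → 116

116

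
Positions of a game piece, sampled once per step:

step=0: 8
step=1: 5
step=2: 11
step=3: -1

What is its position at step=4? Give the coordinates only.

Step-to-step displacements: -3, +6, -12; each is -2× the previous.
step 4: -1 + 24 → 23

23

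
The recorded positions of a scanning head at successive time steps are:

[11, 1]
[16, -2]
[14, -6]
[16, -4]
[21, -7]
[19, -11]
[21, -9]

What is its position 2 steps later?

[24, -16]

The moves between consecutive positions are [+5, -3], [-2, -4], [+2, +2], [+5, -3], [-2, -4], [+2, +2]; they repeat the 3-cycle [[+5, -3], [-2, -4], [+2, +2]].
step 7: apply [+5, -3] → [26, -12]
step 8: apply [-2, -4] → [24, -16]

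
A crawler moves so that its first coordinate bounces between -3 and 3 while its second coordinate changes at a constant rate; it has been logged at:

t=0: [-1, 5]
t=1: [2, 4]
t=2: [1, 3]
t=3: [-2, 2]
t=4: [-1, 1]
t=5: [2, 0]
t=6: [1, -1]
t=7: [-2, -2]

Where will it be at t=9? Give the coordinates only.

The first coordinate travels 3 per step and bounces off the walls at -3 and 3.
  step 8: -2 → -1
  step 9: -1 → 2
The second coordinate changes by -1 each step: at step 9 it is -4.

[2, -4]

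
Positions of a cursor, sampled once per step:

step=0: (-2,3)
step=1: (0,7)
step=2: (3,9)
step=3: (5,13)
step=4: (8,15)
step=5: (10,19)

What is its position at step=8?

Step-to-step displacements: (+2,+4), (+3,+2), (+2,+4), (+3,+2), (+2,+4) — a repeating cycle of length 2.
step 6: apply (+3,+2) → (13,21)
step 7: apply (+2,+4) → (15,25)
step 8: apply (+3,+2) → (18,27)

(18,27)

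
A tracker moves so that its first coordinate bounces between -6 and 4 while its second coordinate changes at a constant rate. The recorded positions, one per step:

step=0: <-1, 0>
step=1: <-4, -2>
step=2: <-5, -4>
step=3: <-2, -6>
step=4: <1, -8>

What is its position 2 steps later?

<1, -12>

The first coordinate travels 3 per step and bounces off the walls at -6 and 4.
  step 5: 1 → 4
  step 6: 4 → 1
The second coordinate changes by -2 each step: at step 6 it is -12.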